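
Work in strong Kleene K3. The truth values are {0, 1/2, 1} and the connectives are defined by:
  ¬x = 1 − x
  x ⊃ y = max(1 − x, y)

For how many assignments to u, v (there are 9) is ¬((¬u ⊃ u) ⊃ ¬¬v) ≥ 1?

u = 0, v = 0 ↦ 0  <
u = 0, v = 1/2 ↦ 0  <
u = 0, v = 1 ↦ 0  <
u = 1/2, v = 0 ↦ 1/2  <
u = 1/2, v = 1/2 ↦ 1/2  <
u = 1/2, v = 1 ↦ 0  <
u = 1, v = 0 ↦ 1  ≥
u = 1, v = 1/2 ↦ 1/2  <
u = 1, v = 1 ↦ 0  <
So 1 of the 9 assignments meets the threshold.

1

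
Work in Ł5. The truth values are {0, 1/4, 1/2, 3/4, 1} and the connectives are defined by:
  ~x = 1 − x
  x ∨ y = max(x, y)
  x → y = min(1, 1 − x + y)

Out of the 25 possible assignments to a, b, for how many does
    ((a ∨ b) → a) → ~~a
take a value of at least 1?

value 1: 9 assignments (counts)
value 3/4: 7 assignments
value 1/2: 5 assignments
value 1/4: 3 assignments
value 0: 1 assignment
So 9 of the 25 assignments meet the threshold.

9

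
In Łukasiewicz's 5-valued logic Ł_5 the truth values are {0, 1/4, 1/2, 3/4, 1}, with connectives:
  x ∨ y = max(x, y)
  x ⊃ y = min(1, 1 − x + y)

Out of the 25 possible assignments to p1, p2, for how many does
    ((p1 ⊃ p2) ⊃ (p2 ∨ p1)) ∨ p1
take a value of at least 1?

13

value 1: 13 assignments (counts)
value 3/4: 5 assignments
value 1/2: 4 assignments
value 1/4: 2 assignments
value 0: 1 assignment
So 13 of the 25 assignments meet the threshold.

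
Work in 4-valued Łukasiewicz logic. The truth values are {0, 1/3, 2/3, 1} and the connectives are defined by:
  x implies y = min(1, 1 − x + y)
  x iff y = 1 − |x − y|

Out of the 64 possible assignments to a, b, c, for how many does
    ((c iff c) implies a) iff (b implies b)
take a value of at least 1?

value 1: 16 assignments (counts)
value 2/3: 16 assignments
value 1/3: 16 assignments
value 0: 16 assignments
So 16 of the 64 assignments meet the threshold.

16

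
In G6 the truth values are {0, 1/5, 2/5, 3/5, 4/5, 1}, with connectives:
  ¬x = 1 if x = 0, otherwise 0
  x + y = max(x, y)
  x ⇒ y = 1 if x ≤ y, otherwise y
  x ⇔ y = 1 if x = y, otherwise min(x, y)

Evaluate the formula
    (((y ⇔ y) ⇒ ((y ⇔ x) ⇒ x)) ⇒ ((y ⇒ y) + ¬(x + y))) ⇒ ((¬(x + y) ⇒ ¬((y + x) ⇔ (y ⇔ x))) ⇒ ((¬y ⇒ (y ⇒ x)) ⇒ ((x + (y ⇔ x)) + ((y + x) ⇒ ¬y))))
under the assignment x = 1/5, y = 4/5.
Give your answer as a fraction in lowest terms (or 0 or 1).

y ⇔ y = 4/5 ⇔ 4/5 = 1
y ⇔ x = 4/5 ⇔ 1/5 = 1/5
(y ⇔ x) ⇒ x = 1/5 ⇒ 1/5 = 1
(y ⇔ y) ⇒ ((y ⇔ x) ⇒ x) = 1 ⇒ 1 = 1
y ⇒ y = 4/5 ⇒ 4/5 = 1
x + y = 1/5 + 4/5 = 4/5
¬(x + y) = ¬4/5 = 0
(y ⇒ y) + ¬(x + y) = 1 + 0 = 1
((y ⇔ y) ⇒ ((y ⇔ x) ⇒ x)) ⇒ ((y ⇒ y) + ¬(x + y)) = 1 ⇒ 1 = 1
x + y = 1/5 + 4/5 = 4/5
¬(x + y) = ¬4/5 = 0
y + x = 4/5 + 1/5 = 4/5
y ⇔ x = 4/5 ⇔ 1/5 = 1/5
(y + x) ⇔ (y ⇔ x) = 4/5 ⇔ 1/5 = 1/5
¬((y + x) ⇔ (y ⇔ x)) = ¬1/5 = 0
¬(x + y) ⇒ ¬((y + x) ⇔ (y ⇔ x)) = 0 ⇒ 0 = 1
¬y = ¬4/5 = 0
y ⇒ x = 4/5 ⇒ 1/5 = 1/5
¬y ⇒ (y ⇒ x) = 0 ⇒ 1/5 = 1
y ⇔ x = 4/5 ⇔ 1/5 = 1/5
x + (y ⇔ x) = 1/5 + 1/5 = 1/5
y + x = 4/5 + 1/5 = 4/5
¬y = ¬4/5 = 0
(y + x) ⇒ ¬y = 4/5 ⇒ 0 = 0
(x + (y ⇔ x)) + ((y + x) ⇒ ¬y) = 1/5 + 0 = 1/5
(¬y ⇒ (y ⇒ x)) ⇒ ((x + (y ⇔ x)) + ((y + x) ⇒ ¬y)) = 1 ⇒ 1/5 = 1/5
(¬(x + y) ⇒ ¬((y + x) ⇔ (y ⇔ x))) ⇒ ((¬y ⇒ (y ⇒ x)) ⇒ ((x + (y ⇔ x)) + ((y + x) ⇒ ¬y))) = 1 ⇒ 1/5 = 1/5
(((y ⇔ y) ⇒ ((y ⇔ x) ⇒ x)) ⇒ ((y ⇒ y) + ¬(x + y))) ⇒ ((¬(x + y) ⇒ ¬((y + x) ⇔ (y ⇔ x))) ⇒ ((¬y ⇒ (y ⇒ x)) ⇒ ((x + (y ⇔ x)) + ((y + x) ⇒ ¬y)))) = 1 ⇒ 1/5 = 1/5

1/5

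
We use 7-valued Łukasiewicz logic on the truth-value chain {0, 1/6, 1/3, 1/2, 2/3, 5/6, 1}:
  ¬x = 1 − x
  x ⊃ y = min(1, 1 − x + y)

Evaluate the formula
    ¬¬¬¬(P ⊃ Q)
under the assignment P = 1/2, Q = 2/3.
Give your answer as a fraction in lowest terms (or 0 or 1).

P ⊃ Q = 1/2 ⊃ 2/3 = 1
¬(P ⊃ Q) = ¬1 = 0
¬¬(P ⊃ Q) = ¬0 = 1
¬¬¬(P ⊃ Q) = ¬1 = 0
¬¬¬¬(P ⊃ Q) = ¬0 = 1

1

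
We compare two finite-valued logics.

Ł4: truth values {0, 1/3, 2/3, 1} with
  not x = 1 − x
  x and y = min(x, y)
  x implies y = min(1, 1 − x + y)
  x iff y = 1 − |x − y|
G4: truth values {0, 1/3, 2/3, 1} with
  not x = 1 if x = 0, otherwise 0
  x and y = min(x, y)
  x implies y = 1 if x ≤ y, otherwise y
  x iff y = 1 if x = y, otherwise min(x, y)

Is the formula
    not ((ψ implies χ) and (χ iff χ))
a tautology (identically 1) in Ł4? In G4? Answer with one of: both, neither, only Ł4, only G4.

In Ł4: at ψ = 0, χ = 0 the value is 0 — not a tautology.
In G4: at ψ = 0, χ = 0 the value is 0 — not a tautology.

neither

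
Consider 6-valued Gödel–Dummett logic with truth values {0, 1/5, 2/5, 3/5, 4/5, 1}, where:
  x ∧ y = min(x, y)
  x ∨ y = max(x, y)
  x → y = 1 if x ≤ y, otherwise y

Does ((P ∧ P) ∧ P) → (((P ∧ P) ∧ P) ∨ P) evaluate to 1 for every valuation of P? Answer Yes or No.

Yes

P = 0 ↦ 1
P = 1/5 ↦ 1
P = 2/5 ↦ 1
P = 3/5 ↦ 1
P = 4/5 ↦ 1
P = 1 ↦ 1
Every assignment gives a value ≥ 1.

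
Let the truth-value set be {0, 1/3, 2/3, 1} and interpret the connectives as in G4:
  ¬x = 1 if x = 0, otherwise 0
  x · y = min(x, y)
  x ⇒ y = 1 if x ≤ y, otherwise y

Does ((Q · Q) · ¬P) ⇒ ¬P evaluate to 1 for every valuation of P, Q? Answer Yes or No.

P = 0, Q = 0 ↦ 1
P = 0, Q = 1/3 ↦ 1
P = 0, Q = 2/3 ↦ 1
P = 0, Q = 1 ↦ 1
P = 1/3, Q = 0 ↦ 1
P = 1/3, Q = 1/3 ↦ 1
P = 1/3, Q = 2/3 ↦ 1
P = 1/3, Q = 1 ↦ 1
P = 2/3, Q = 0 ↦ 1
P = 2/3, Q = 1/3 ↦ 1
P = 2/3, Q = 2/3 ↦ 1
P = 2/3, Q = 1 ↦ 1
P = 1, Q = 0 ↦ 1
P = 1, Q = 1/3 ↦ 1
P = 1, Q = 2/3 ↦ 1
P = 1, Q = 1 ↦ 1
Every assignment gives a value ≥ 1.

Yes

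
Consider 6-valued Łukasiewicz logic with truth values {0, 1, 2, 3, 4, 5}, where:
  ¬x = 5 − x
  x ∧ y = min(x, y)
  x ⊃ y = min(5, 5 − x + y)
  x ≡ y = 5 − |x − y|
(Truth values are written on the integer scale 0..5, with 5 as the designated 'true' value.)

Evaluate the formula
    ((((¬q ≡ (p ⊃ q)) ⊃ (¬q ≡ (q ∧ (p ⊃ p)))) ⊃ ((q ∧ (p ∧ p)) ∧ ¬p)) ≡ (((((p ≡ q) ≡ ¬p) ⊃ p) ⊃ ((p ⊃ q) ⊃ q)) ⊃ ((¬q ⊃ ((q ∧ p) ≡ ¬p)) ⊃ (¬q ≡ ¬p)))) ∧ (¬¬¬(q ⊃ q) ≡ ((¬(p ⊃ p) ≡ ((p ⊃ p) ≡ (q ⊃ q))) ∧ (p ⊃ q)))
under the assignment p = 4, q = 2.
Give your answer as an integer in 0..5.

3

¬q = ¬2 = 3
p ⊃ q = 4 ⊃ 2 = 3
¬q ≡ (p ⊃ q) = 3 ≡ 3 = 5
¬q = ¬2 = 3
p ⊃ p = 4 ⊃ 4 = 5
q ∧ (p ⊃ p) = 2 ∧ 5 = 2
¬q ≡ (q ∧ (p ⊃ p)) = 3 ≡ 2 = 4
(¬q ≡ (p ⊃ q)) ⊃ (¬q ≡ (q ∧ (p ⊃ p))) = 5 ⊃ 4 = 4
p ∧ p = 4 ∧ 4 = 4
q ∧ (p ∧ p) = 2 ∧ 4 = 2
¬p = ¬4 = 1
(q ∧ (p ∧ p)) ∧ ¬p = 2 ∧ 1 = 1
((¬q ≡ (p ⊃ q)) ⊃ (¬q ≡ (q ∧ (p ⊃ p)))) ⊃ ((q ∧ (p ∧ p)) ∧ ¬p) = 4 ⊃ 1 = 2
p ≡ q = 4 ≡ 2 = 3
¬p = ¬4 = 1
(p ≡ q) ≡ ¬p = 3 ≡ 1 = 3
((p ≡ q) ≡ ¬p) ⊃ p = 3 ⊃ 4 = 5
p ⊃ q = 4 ⊃ 2 = 3
(p ⊃ q) ⊃ q = 3 ⊃ 2 = 4
(((p ≡ q) ≡ ¬p) ⊃ p) ⊃ ((p ⊃ q) ⊃ q) = 5 ⊃ 4 = 4
¬q = ¬2 = 3
q ∧ p = 2 ∧ 4 = 2
¬p = ¬4 = 1
(q ∧ p) ≡ ¬p = 2 ≡ 1 = 4
¬q ⊃ ((q ∧ p) ≡ ¬p) = 3 ⊃ 4 = 5
¬q = ¬2 = 3
¬p = ¬4 = 1
¬q ≡ ¬p = 3 ≡ 1 = 3
(¬q ⊃ ((q ∧ p) ≡ ¬p)) ⊃ (¬q ≡ ¬p) = 5 ⊃ 3 = 3
((((p ≡ q) ≡ ¬p) ⊃ p) ⊃ ((p ⊃ q) ⊃ q)) ⊃ ((¬q ⊃ ((q ∧ p) ≡ ¬p)) ⊃ (¬q ≡ ¬p)) = 4 ⊃ 3 = 4
(((¬q ≡ (p ⊃ q)) ⊃ (¬q ≡ (q ∧ (p ⊃ p)))) ⊃ ((q ∧ (p ∧ p)) ∧ ¬p)) ≡ (((((p ≡ q) ≡ ¬p) ⊃ p) ⊃ ((p ⊃ q) ⊃ q)) ⊃ ((¬q ⊃ ((q ∧ p) ≡ ¬p)) ⊃ (¬q ≡ ¬p))) = 2 ≡ 4 = 3
q ⊃ q = 2 ⊃ 2 = 5
¬(q ⊃ q) = ¬5 = 0
¬¬(q ⊃ q) = ¬0 = 5
¬¬¬(q ⊃ q) = ¬5 = 0
p ⊃ p = 4 ⊃ 4 = 5
¬(p ⊃ p) = ¬5 = 0
p ⊃ p = 4 ⊃ 4 = 5
q ⊃ q = 2 ⊃ 2 = 5
(p ⊃ p) ≡ (q ⊃ q) = 5 ≡ 5 = 5
¬(p ⊃ p) ≡ ((p ⊃ p) ≡ (q ⊃ q)) = 0 ≡ 5 = 0
p ⊃ q = 4 ⊃ 2 = 3
(¬(p ⊃ p) ≡ ((p ⊃ p) ≡ (q ⊃ q))) ∧ (p ⊃ q) = 0 ∧ 3 = 0
¬¬¬(q ⊃ q) ≡ ((¬(p ⊃ p) ≡ ((p ⊃ p) ≡ (q ⊃ q))) ∧ (p ⊃ q)) = 0 ≡ 0 = 5
((((¬q ≡ (p ⊃ q)) ⊃ (¬q ≡ (q ∧ (p ⊃ p)))) ⊃ ((q ∧ (p ∧ p)) ∧ ¬p)) ≡ (((((p ≡ q) ≡ ¬p) ⊃ p) ⊃ ((p ⊃ q) ⊃ q)) ⊃ ((¬q ⊃ ((q ∧ p) ≡ ¬p)) ⊃ (¬q ≡ ¬p)))) ∧ (¬¬¬(q ⊃ q) ≡ ((¬(p ⊃ p) ≡ ((p ⊃ p) ≡ (q ⊃ q))) ∧ (p ⊃ q))) = 3 ∧ 5 = 3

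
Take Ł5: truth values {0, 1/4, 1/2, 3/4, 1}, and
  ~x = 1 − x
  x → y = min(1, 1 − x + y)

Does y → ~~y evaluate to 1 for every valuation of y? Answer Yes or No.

y = 0 ↦ 1
y = 1/4 ↦ 1
y = 1/2 ↦ 1
y = 3/4 ↦ 1
y = 1 ↦ 1
Every assignment gives a value ≥ 1.

Yes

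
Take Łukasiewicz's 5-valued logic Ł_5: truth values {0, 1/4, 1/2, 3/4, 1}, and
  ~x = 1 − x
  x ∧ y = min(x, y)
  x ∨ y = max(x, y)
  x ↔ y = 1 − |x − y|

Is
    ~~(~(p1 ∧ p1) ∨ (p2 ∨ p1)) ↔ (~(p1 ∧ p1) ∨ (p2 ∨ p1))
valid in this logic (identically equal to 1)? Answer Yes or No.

Yes

At p1 = 3/4, p2 = 3/4, for instance:
p1 ∧ p1 = 3/4 ∧ 3/4 = 3/4
~(p1 ∧ p1) = ~3/4 = 1/4
p2 ∨ p1 = 3/4 ∨ 3/4 = 3/4
~(p1 ∧ p1) ∨ (p2 ∨ p1) = 1/4 ∨ 3/4 = 3/4
~(~(p1 ∧ p1) ∨ (p2 ∨ p1)) = ~3/4 = 1/4
~~(~(p1 ∧ p1) ∨ (p2 ∨ p1)) = ~1/4 = 3/4
~~(~(p1 ∧ p1) ∨ (p2 ∨ p1)) ↔ (~(p1 ∧ p1) ∨ (p2 ∨ p1)) = 3/4 ↔ 3/4 = 1
and checking the remaining 24 assignments likewise gives ≥ 1 in every case.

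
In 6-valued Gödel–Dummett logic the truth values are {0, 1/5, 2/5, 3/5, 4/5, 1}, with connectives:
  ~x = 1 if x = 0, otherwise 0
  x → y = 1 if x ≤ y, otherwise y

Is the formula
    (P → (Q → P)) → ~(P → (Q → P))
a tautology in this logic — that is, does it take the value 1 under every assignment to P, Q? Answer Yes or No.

Counterexample: take P = 0, Q = 0.
Q → P = 0 → 0 = 1
P → (Q → P) = 0 → 1 = 1
Q → P = 0 → 0 = 1
P → (Q → P) = 0 → 1 = 1
~(P → (Q → P)) = ~1 = 0
(P → (Q → P)) → ~(P → (Q → P)) = 1 → 0 = 0
This gives 0 ≠ 1.

No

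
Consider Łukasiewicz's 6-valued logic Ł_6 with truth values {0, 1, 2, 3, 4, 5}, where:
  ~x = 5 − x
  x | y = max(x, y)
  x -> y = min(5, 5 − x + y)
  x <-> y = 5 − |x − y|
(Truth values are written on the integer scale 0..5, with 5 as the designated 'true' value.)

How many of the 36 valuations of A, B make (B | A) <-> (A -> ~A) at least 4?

12

value 5: 4 assignments (counts)
value 4: 8 assignments (counts)
value 3: 8 assignments
value 2: 6 assignments
value 1: 3 assignments
value 0: 7 assignments
So 12 of the 36 assignments meet the threshold.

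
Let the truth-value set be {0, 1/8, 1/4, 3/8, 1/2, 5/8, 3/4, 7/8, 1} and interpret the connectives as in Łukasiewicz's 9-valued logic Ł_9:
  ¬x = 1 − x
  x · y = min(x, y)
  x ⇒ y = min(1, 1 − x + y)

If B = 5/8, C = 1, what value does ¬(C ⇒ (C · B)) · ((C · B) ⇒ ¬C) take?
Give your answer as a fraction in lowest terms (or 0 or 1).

C · B = 1 · 5/8 = 5/8
C ⇒ (C · B) = 1 ⇒ 5/8 = 5/8
¬(C ⇒ (C · B)) = ¬5/8 = 3/8
C · B = 1 · 5/8 = 5/8
¬C = ¬1 = 0
(C · B) ⇒ ¬C = 5/8 ⇒ 0 = 3/8
¬(C ⇒ (C · B)) · ((C · B) ⇒ ¬C) = 3/8 · 3/8 = 3/8

3/8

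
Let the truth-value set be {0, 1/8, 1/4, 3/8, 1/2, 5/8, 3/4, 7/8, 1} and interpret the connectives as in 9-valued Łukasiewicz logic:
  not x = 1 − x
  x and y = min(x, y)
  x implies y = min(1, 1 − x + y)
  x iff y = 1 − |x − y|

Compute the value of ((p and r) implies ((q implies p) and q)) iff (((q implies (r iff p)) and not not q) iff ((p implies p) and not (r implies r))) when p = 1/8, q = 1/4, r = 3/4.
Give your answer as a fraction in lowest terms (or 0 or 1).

3/4

p and r = 1/8 and 3/4 = 1/8
q implies p = 1/4 implies 1/8 = 7/8
(q implies p) and q = 7/8 and 1/4 = 1/4
(p and r) implies ((q implies p) and q) = 1/8 implies 1/4 = 1
r iff p = 3/4 iff 1/8 = 3/8
q implies (r iff p) = 1/4 implies 3/8 = 1
not q = not 1/4 = 3/4
not not q = not 3/4 = 1/4
(q implies (r iff p)) and not not q = 1 and 1/4 = 1/4
p implies p = 1/8 implies 1/8 = 1
r implies r = 3/4 implies 3/4 = 1
not (r implies r) = not 1 = 0
(p implies p) and not (r implies r) = 1 and 0 = 0
((q implies (r iff p)) and not not q) iff ((p implies p) and not (r implies r)) = 1/4 iff 0 = 3/4
((p and r) implies ((q implies p) and q)) iff (((q implies (r iff p)) and not not q) iff ((p implies p) and not (r implies r))) = 1 iff 3/4 = 3/4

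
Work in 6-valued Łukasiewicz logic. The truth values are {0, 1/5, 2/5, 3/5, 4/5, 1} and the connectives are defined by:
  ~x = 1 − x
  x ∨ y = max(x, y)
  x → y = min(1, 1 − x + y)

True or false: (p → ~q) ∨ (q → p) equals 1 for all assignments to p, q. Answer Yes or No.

No

Counterexample: take p = 1/5, q = 1.
~q = ~1 = 0
p → ~q = 1/5 → 0 = 4/5
q → p = 1 → 1/5 = 1/5
(p → ~q) ∨ (q → p) = 4/5 ∨ 1/5 = 4/5
This gives 4/5 ≠ 1.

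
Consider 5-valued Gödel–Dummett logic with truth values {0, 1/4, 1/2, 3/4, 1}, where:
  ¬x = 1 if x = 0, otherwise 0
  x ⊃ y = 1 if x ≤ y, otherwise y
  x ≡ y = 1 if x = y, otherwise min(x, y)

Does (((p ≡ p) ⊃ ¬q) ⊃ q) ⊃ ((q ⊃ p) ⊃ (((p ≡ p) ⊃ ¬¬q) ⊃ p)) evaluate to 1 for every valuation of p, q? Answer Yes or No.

No

Counterexample: take p = 1/4, q = 1/4.
p ≡ p = 1/4 ≡ 1/4 = 1
¬q = ¬1/4 = 0
(p ≡ p) ⊃ ¬q = 1 ⊃ 0 = 0
((p ≡ p) ⊃ ¬q) ⊃ q = 0 ⊃ 1/4 = 1
q ⊃ p = 1/4 ⊃ 1/4 = 1
p ≡ p = 1/4 ≡ 1/4 = 1
¬q = ¬1/4 = 0
¬¬q = ¬0 = 1
(p ≡ p) ⊃ ¬¬q = 1 ⊃ 1 = 1
((p ≡ p) ⊃ ¬¬q) ⊃ p = 1 ⊃ 1/4 = 1/4
(q ⊃ p) ⊃ (((p ≡ p) ⊃ ¬¬q) ⊃ p) = 1 ⊃ 1/4 = 1/4
(((p ≡ p) ⊃ ¬q) ⊃ q) ⊃ ((q ⊃ p) ⊃ (((p ≡ p) ⊃ ¬¬q) ⊃ p)) = 1 ⊃ 1/4 = 1/4
This gives 1/4 ≠ 1.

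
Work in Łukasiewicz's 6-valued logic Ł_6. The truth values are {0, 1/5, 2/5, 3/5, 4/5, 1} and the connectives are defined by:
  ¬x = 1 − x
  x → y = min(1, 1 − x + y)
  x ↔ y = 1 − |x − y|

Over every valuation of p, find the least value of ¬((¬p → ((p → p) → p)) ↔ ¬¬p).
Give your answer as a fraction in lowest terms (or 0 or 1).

Take p = 0:
¬p = ¬0 = 1
p → p = 0 → 0 = 1
(p → p) → p = 1 → 0 = 0
¬p → ((p → p) → p) = 1 → 0 = 0
¬p = ¬0 = 1
¬¬p = ¬1 = 0
(¬p → ((p → p) → p)) ↔ ¬¬p = 0 ↔ 0 = 1
¬((¬p → ((p → p) → p)) ↔ ¬¬p) = ¬1 = 0
No assignment yields a value below 0, so this is the minimum.

0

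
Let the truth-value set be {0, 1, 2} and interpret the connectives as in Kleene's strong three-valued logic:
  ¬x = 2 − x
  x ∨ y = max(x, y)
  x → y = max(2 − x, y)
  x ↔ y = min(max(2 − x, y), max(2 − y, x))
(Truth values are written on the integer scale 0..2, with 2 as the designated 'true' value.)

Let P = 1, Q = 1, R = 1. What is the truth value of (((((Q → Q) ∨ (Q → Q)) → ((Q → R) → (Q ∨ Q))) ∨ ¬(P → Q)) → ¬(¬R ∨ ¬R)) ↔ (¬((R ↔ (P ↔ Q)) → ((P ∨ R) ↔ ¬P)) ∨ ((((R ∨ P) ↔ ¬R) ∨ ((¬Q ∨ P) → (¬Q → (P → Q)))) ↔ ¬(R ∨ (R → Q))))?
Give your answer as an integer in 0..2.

1

Q → Q = 1 → 1 = 1
Q → Q = 1 → 1 = 1
(Q → Q) ∨ (Q → Q) = 1 ∨ 1 = 1
Q → R = 1 → 1 = 1
Q ∨ Q = 1 ∨ 1 = 1
(Q → R) → (Q ∨ Q) = 1 → 1 = 1
((Q → Q) ∨ (Q → Q)) → ((Q → R) → (Q ∨ Q)) = 1 → 1 = 1
P → Q = 1 → 1 = 1
¬(P → Q) = ¬1 = 1
(((Q → Q) ∨ (Q → Q)) → ((Q → R) → (Q ∨ Q))) ∨ ¬(P → Q) = 1 ∨ 1 = 1
¬R = ¬1 = 1
¬R = ¬1 = 1
¬R ∨ ¬R = 1 ∨ 1 = 1
¬(¬R ∨ ¬R) = ¬1 = 1
((((Q → Q) ∨ (Q → Q)) → ((Q → R) → (Q ∨ Q))) ∨ ¬(P → Q)) → ¬(¬R ∨ ¬R) = 1 → 1 = 1
P ↔ Q = 1 ↔ 1 = 1
R ↔ (P ↔ Q) = 1 ↔ 1 = 1
P ∨ R = 1 ∨ 1 = 1
¬P = ¬1 = 1
(P ∨ R) ↔ ¬P = 1 ↔ 1 = 1
(R ↔ (P ↔ Q)) → ((P ∨ R) ↔ ¬P) = 1 → 1 = 1
¬((R ↔ (P ↔ Q)) → ((P ∨ R) ↔ ¬P)) = ¬1 = 1
R ∨ P = 1 ∨ 1 = 1
¬R = ¬1 = 1
(R ∨ P) ↔ ¬R = 1 ↔ 1 = 1
¬Q = ¬1 = 1
¬Q ∨ P = 1 ∨ 1 = 1
¬Q = ¬1 = 1
P → Q = 1 → 1 = 1
¬Q → (P → Q) = 1 → 1 = 1
(¬Q ∨ P) → (¬Q → (P → Q)) = 1 → 1 = 1
((R ∨ P) ↔ ¬R) ∨ ((¬Q ∨ P) → (¬Q → (P → Q))) = 1 ∨ 1 = 1
R → Q = 1 → 1 = 1
R ∨ (R → Q) = 1 ∨ 1 = 1
¬(R ∨ (R → Q)) = ¬1 = 1
(((R ∨ P) ↔ ¬R) ∨ ((¬Q ∨ P) → (¬Q → (P → Q)))) ↔ ¬(R ∨ (R → Q)) = 1 ↔ 1 = 1
¬((R ↔ (P ↔ Q)) → ((P ∨ R) ↔ ¬P)) ∨ ((((R ∨ P) ↔ ¬R) ∨ ((¬Q ∨ P) → (¬Q → (P → Q)))) ↔ ¬(R ∨ (R → Q))) = 1 ∨ 1 = 1
(((((Q → Q) ∨ (Q → Q)) → ((Q → R) → (Q ∨ Q))) ∨ ¬(P → Q)) → ¬(¬R ∨ ¬R)) ↔ (¬((R ↔ (P ↔ Q)) → ((P ∨ R) ↔ ¬P)) ∨ ((((R ∨ P) ↔ ¬R) ∨ ((¬Q ∨ P) → (¬Q → (P → Q)))) ↔ ¬(R ∨ (R → Q)))) = 1 ↔ 1 = 1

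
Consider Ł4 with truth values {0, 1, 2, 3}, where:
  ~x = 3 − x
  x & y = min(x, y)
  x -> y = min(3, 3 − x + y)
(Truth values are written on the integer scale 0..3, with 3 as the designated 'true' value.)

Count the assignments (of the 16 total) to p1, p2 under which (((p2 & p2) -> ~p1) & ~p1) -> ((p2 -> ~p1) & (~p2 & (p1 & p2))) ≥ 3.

6

p1 = 0, p2 = 0 ↦ 0  <
p1 = 0, p2 = 1 ↦ 0  <
p1 = 0, p2 = 2 ↦ 0  <
p1 = 0, p2 = 3 ↦ 0  <
p1 = 1, p2 = 0 ↦ 1  <
p1 = 1, p2 = 1 ↦ 2  <
p1 = 1, p2 = 2 ↦ 2  <
p1 = 1, p2 = 3 ↦ 1  <
p1 = 2, p2 = 0 ↦ 2  <
p1 = 2, p2 = 1 ↦ 3  ≥
p1 = 2, p2 = 2 ↦ 3  ≥
p1 = 2, p2 = 3 ↦ 2  <
p1 = 3, p2 = 0 ↦ 3  ≥
p1 = 3, p2 = 1 ↦ 3  ≥
p1 = 3, p2 = 2 ↦ 3  ≥
p1 = 3, p2 = 3 ↦ 3  ≥
So 6 of the 16 assignments meet the threshold.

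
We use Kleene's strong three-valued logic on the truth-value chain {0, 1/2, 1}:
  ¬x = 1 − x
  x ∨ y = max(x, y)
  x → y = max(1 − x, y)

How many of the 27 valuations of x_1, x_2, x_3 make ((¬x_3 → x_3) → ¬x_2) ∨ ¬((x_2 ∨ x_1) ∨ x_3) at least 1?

value 1: 15 assignments (counts)
value 1/2: 9 assignments
value 0: 3 assignments
So 15 of the 27 assignments meet the threshold.

15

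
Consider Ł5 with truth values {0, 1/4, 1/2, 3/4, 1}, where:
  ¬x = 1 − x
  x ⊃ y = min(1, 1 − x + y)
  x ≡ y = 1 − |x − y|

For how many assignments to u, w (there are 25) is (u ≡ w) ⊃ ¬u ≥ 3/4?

value 1: 13 assignments (counts)
value 3/4: 5 assignments (counts)
value 1/2: 4 assignments
value 1/4: 2 assignments
value 0: 1 assignment
So 18 of the 25 assignments meet the threshold.

18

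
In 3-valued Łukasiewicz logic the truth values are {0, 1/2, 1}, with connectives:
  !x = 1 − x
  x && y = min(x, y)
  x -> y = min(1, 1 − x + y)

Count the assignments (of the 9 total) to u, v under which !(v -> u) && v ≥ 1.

u = 0, v = 0 ↦ 0  <
u = 0, v = 1/2 ↦ 1/2  <
u = 0, v = 1 ↦ 1  ≥
u = 1/2, v = 0 ↦ 0  <
u = 1/2, v = 1/2 ↦ 0  <
u = 1/2, v = 1 ↦ 1/2  <
u = 1, v = 0 ↦ 0  <
u = 1, v = 1/2 ↦ 0  <
u = 1, v = 1 ↦ 0  <
So 1 of the 9 assignments meets the threshold.

1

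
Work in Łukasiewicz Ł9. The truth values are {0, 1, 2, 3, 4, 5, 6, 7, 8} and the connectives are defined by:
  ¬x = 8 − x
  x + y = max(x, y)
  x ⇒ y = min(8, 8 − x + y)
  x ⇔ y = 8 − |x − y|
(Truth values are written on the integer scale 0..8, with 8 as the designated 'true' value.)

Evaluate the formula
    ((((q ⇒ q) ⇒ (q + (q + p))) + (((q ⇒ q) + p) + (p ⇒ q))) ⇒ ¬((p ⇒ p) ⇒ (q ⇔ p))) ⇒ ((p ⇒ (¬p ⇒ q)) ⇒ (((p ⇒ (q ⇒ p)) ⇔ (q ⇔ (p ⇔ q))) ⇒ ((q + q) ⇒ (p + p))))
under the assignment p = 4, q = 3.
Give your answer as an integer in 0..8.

q ⇒ q = 3 ⇒ 3 = 8
q + p = 3 + 4 = 4
q + (q + p) = 3 + 4 = 4
(q ⇒ q) ⇒ (q + (q + p)) = 8 ⇒ 4 = 4
q ⇒ q = 3 ⇒ 3 = 8
(q ⇒ q) + p = 8 + 4 = 8
p ⇒ q = 4 ⇒ 3 = 7
((q ⇒ q) + p) + (p ⇒ q) = 8 + 7 = 8
((q ⇒ q) ⇒ (q + (q + p))) + (((q ⇒ q) + p) + (p ⇒ q)) = 4 + 8 = 8
p ⇒ p = 4 ⇒ 4 = 8
q ⇔ p = 3 ⇔ 4 = 7
(p ⇒ p) ⇒ (q ⇔ p) = 8 ⇒ 7 = 7
¬((p ⇒ p) ⇒ (q ⇔ p)) = ¬7 = 1
(((q ⇒ q) ⇒ (q + (q + p))) + (((q ⇒ q) + p) + (p ⇒ q))) ⇒ ¬((p ⇒ p) ⇒ (q ⇔ p)) = 8 ⇒ 1 = 1
¬p = ¬4 = 4
¬p ⇒ q = 4 ⇒ 3 = 7
p ⇒ (¬p ⇒ q) = 4 ⇒ 7 = 8
q ⇒ p = 3 ⇒ 4 = 8
p ⇒ (q ⇒ p) = 4 ⇒ 8 = 8
p ⇔ q = 4 ⇔ 3 = 7
q ⇔ (p ⇔ q) = 3 ⇔ 7 = 4
(p ⇒ (q ⇒ p)) ⇔ (q ⇔ (p ⇔ q)) = 8 ⇔ 4 = 4
q + q = 3 + 3 = 3
p + p = 4 + 4 = 4
(q + q) ⇒ (p + p) = 3 ⇒ 4 = 8
((p ⇒ (q ⇒ p)) ⇔ (q ⇔ (p ⇔ q))) ⇒ ((q + q) ⇒ (p + p)) = 4 ⇒ 8 = 8
(p ⇒ (¬p ⇒ q)) ⇒ (((p ⇒ (q ⇒ p)) ⇔ (q ⇔ (p ⇔ q))) ⇒ ((q + q) ⇒ (p + p))) = 8 ⇒ 8 = 8
((((q ⇒ q) ⇒ (q + (q + p))) + (((q ⇒ q) + p) + (p ⇒ q))) ⇒ ¬((p ⇒ p) ⇒ (q ⇔ p))) ⇒ ((p ⇒ (¬p ⇒ q)) ⇒ (((p ⇒ (q ⇒ p)) ⇔ (q ⇔ (p ⇔ q))) ⇒ ((q + q) ⇒ (p + p)))) = 1 ⇒ 8 = 8

8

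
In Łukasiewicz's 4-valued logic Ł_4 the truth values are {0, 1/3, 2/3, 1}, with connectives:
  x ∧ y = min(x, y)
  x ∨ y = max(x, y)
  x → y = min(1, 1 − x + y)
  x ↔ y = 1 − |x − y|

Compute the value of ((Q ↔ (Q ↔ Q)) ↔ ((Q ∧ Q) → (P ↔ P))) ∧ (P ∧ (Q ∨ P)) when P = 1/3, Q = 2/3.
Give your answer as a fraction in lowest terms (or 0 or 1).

1/3

Q ↔ Q = 2/3 ↔ 2/3 = 1
Q ↔ (Q ↔ Q) = 2/3 ↔ 1 = 2/3
Q ∧ Q = 2/3 ∧ 2/3 = 2/3
P ↔ P = 1/3 ↔ 1/3 = 1
(Q ∧ Q) → (P ↔ P) = 2/3 → 1 = 1
(Q ↔ (Q ↔ Q)) ↔ ((Q ∧ Q) → (P ↔ P)) = 2/3 ↔ 1 = 2/3
Q ∨ P = 2/3 ∨ 1/3 = 2/3
P ∧ (Q ∨ P) = 1/3 ∧ 2/3 = 1/3
((Q ↔ (Q ↔ Q)) ↔ ((Q ∧ Q) → (P ↔ P))) ∧ (P ∧ (Q ∨ P)) = 2/3 ∧ 1/3 = 1/3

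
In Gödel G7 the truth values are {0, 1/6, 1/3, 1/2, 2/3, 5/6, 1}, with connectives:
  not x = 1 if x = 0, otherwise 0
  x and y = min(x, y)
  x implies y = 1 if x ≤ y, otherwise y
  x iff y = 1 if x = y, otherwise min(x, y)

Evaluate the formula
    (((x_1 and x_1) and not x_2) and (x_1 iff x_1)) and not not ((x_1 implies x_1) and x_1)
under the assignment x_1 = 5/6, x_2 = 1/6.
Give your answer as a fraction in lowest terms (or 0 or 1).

0

x_1 and x_1 = 5/6 and 5/6 = 5/6
not x_2 = not 1/6 = 0
(x_1 and x_1) and not x_2 = 5/6 and 0 = 0
x_1 iff x_1 = 5/6 iff 5/6 = 1
((x_1 and x_1) and not x_2) and (x_1 iff x_1) = 0 and 1 = 0
x_1 implies x_1 = 5/6 implies 5/6 = 1
(x_1 implies x_1) and x_1 = 1 and 5/6 = 5/6
not ((x_1 implies x_1) and x_1) = not 5/6 = 0
not not ((x_1 implies x_1) and x_1) = not 0 = 1
(((x_1 and x_1) and not x_2) and (x_1 iff x_1)) and not not ((x_1 implies x_1) and x_1) = 0 and 1 = 0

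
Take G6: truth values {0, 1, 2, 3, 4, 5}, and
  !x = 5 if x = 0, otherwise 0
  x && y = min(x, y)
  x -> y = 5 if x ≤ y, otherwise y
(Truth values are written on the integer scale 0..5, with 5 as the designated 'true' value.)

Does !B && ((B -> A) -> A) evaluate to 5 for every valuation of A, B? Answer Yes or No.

Counterexample: take A = 0, B = 0.
!B = !0 = 5
B -> A = 0 -> 0 = 5
(B -> A) -> A = 5 -> 0 = 0
!B && ((B -> A) -> A) = 5 && 0 = 0
This gives 0 ≠ 5.

No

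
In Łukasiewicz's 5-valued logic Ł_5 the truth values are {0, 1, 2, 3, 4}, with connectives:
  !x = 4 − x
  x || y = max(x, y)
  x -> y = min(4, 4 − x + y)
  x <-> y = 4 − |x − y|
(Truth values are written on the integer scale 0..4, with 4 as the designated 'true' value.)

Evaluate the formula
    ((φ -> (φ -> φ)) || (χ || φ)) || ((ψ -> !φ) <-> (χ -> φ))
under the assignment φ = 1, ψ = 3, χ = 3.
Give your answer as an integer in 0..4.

φ -> φ = 1 -> 1 = 4
φ -> (φ -> φ) = 1 -> 4 = 4
χ || φ = 3 || 1 = 3
(φ -> (φ -> φ)) || (χ || φ) = 4 || 3 = 4
!φ = !1 = 3
ψ -> !φ = 3 -> 3 = 4
χ -> φ = 3 -> 1 = 2
(ψ -> !φ) <-> (χ -> φ) = 4 <-> 2 = 2
((φ -> (φ -> φ)) || (χ || φ)) || ((ψ -> !φ) <-> (χ -> φ)) = 4 || 2 = 4

4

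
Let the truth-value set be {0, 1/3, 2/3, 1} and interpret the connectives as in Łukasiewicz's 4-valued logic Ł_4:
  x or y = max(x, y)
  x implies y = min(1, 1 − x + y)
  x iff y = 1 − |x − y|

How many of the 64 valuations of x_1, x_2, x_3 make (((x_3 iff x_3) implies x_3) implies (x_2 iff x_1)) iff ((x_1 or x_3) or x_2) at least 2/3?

value 1: 21 assignments (counts)
value 2/3: 27 assignments (counts)
value 1/3: 13 assignments
value 0: 3 assignments
So 48 of the 64 assignments meet the threshold.

48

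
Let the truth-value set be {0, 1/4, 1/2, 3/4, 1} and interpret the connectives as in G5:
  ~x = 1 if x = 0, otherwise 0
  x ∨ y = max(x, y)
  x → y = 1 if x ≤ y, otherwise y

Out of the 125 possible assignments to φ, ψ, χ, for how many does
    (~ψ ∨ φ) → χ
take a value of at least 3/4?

value 1: 65 assignments (counts)
value 3/4: 9 assignments (counts)
value 1/2: 13 assignments
value 1/4: 17 assignments
value 0: 21 assignments
So 74 of the 125 assignments meet the threshold.

74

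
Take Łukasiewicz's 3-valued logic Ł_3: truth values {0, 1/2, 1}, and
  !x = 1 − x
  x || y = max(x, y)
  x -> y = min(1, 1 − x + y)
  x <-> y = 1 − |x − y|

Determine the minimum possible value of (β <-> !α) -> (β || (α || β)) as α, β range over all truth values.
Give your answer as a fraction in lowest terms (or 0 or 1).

1/2

Take α = 1/2, β = 1/2:
!α = !1/2 = 1/2
β <-> !α = 1/2 <-> 1/2 = 1
α || β = 1/2 || 1/2 = 1/2
β || (α || β) = 1/2 || 1/2 = 1/2
(β <-> !α) -> (β || (α || β)) = 1 -> 1/2 = 1/2
No assignment yields a value below 1/2, so this is the minimum.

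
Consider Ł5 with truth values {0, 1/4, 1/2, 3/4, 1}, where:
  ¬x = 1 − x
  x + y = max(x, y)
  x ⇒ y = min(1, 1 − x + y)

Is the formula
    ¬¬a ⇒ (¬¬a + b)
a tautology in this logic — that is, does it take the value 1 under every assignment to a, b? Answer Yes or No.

Yes

At a = 0, b = 1/4, for instance:
¬a = ¬0 = 1
¬¬a = ¬1 = 0
¬¬a + b = 0 + 1/4 = 1/4
¬¬a ⇒ (¬¬a + b) = 0 ⇒ 1/4 = 1
and checking the remaining 24 assignments likewise gives ≥ 1 in every case.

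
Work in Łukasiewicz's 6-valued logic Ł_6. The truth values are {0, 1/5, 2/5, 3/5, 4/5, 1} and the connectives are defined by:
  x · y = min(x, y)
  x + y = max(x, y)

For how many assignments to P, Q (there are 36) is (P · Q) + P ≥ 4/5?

12

value 1: 6 assignments (counts)
value 4/5: 6 assignments (counts)
value 3/5: 6 assignments
value 2/5: 6 assignments
value 1/5: 6 assignments
value 0: 6 assignments
So 12 of the 36 assignments meet the threshold.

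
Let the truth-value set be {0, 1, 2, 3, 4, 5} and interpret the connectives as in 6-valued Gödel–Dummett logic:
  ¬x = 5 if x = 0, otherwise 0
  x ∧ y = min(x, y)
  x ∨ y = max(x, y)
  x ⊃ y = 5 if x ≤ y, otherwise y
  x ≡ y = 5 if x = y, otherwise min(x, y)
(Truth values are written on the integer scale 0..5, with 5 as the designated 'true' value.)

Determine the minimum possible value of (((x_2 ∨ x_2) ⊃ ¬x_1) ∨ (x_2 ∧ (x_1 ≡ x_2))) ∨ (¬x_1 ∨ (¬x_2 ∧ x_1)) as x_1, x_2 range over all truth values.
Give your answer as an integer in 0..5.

Take x_1 = 1, x_2 = 1:
x_2 ∨ x_2 = 1 ∨ 1 = 1
¬x_1 = ¬1 = 0
(x_2 ∨ x_2) ⊃ ¬x_1 = 1 ⊃ 0 = 0
x_1 ≡ x_2 = 1 ≡ 1 = 5
x_2 ∧ (x_1 ≡ x_2) = 1 ∧ 5 = 1
((x_2 ∨ x_2) ⊃ ¬x_1) ∨ (x_2 ∧ (x_1 ≡ x_2)) = 0 ∨ 1 = 1
¬x_1 = ¬1 = 0
¬x_2 = ¬1 = 0
¬x_2 ∧ x_1 = 0 ∧ 1 = 0
¬x_1 ∨ (¬x_2 ∧ x_1) = 0 ∨ 0 = 0
(((x_2 ∨ x_2) ⊃ ¬x_1) ∨ (x_2 ∧ (x_1 ≡ x_2))) ∨ (¬x_1 ∨ (¬x_2 ∧ x_1)) = 1 ∨ 0 = 1
No assignment yields a value below 1, so this is the minimum.

1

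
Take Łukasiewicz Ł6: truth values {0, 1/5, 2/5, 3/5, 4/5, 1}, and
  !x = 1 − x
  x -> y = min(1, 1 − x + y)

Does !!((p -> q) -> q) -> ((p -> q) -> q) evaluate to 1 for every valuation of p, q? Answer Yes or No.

At p = 4/5, q = 1/5, for instance:
p -> q = 4/5 -> 1/5 = 2/5
(p -> q) -> q = 2/5 -> 1/5 = 4/5
!((p -> q) -> q) = !4/5 = 1/5
!!((p -> q) -> q) = !1/5 = 4/5
!!((p -> q) -> q) -> ((p -> q) -> q) = 4/5 -> 4/5 = 1
and checking the remaining 35 assignments likewise gives ≥ 1 in every case.

Yes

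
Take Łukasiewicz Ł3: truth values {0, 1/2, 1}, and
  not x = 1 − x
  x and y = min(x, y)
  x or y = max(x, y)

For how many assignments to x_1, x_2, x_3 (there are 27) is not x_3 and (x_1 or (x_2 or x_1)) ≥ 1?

value 1: 5 assignments (counts)
value 1/2: 11 assignments
value 0: 11 assignments
So 5 of the 27 assignments meet the threshold.

5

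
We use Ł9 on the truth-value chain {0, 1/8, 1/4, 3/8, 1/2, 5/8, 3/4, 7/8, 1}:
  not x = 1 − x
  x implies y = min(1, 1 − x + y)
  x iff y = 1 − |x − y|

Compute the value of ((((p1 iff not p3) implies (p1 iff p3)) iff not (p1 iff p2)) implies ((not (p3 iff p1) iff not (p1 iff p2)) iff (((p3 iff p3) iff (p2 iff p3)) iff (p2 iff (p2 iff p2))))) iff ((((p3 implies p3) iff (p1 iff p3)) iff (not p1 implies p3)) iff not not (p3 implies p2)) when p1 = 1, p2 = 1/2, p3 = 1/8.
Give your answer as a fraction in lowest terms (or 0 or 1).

1/8

not p3 = not 1/8 = 7/8
p1 iff not p3 = 1 iff 7/8 = 7/8
p1 iff p3 = 1 iff 1/8 = 1/8
(p1 iff not p3) implies (p1 iff p3) = 7/8 implies 1/8 = 1/4
p1 iff p2 = 1 iff 1/2 = 1/2
not (p1 iff p2) = not 1/2 = 1/2
((p1 iff not p3) implies (p1 iff p3)) iff not (p1 iff p2) = 1/4 iff 1/2 = 3/4
p3 iff p1 = 1/8 iff 1 = 1/8
not (p3 iff p1) = not 1/8 = 7/8
p1 iff p2 = 1 iff 1/2 = 1/2
not (p1 iff p2) = not 1/2 = 1/2
not (p3 iff p1) iff not (p1 iff p2) = 7/8 iff 1/2 = 5/8
p3 iff p3 = 1/8 iff 1/8 = 1
p2 iff p3 = 1/2 iff 1/8 = 5/8
(p3 iff p3) iff (p2 iff p3) = 1 iff 5/8 = 5/8
p2 iff p2 = 1/2 iff 1/2 = 1
p2 iff (p2 iff p2) = 1/2 iff 1 = 1/2
((p3 iff p3) iff (p2 iff p3)) iff (p2 iff (p2 iff p2)) = 5/8 iff 1/2 = 7/8
(not (p3 iff p1) iff not (p1 iff p2)) iff (((p3 iff p3) iff (p2 iff p3)) iff (p2 iff (p2 iff p2))) = 5/8 iff 7/8 = 3/4
(((p1 iff not p3) implies (p1 iff p3)) iff not (p1 iff p2)) implies ((not (p3 iff p1) iff not (p1 iff p2)) iff (((p3 iff p3) iff (p2 iff p3)) iff (p2 iff (p2 iff p2)))) = 3/4 implies 3/4 = 1
p3 implies p3 = 1/8 implies 1/8 = 1
p1 iff p3 = 1 iff 1/8 = 1/8
(p3 implies p3) iff (p1 iff p3) = 1 iff 1/8 = 1/8
not p1 = not 1 = 0
not p1 implies p3 = 0 implies 1/8 = 1
((p3 implies p3) iff (p1 iff p3)) iff (not p1 implies p3) = 1/8 iff 1 = 1/8
p3 implies p2 = 1/8 implies 1/2 = 1
not (p3 implies p2) = not 1 = 0
not not (p3 implies p2) = not 0 = 1
(((p3 implies p3) iff (p1 iff p3)) iff (not p1 implies p3)) iff not not (p3 implies p2) = 1/8 iff 1 = 1/8
((((p1 iff not p3) implies (p1 iff p3)) iff not (p1 iff p2)) implies ((not (p3 iff p1) iff not (p1 iff p2)) iff (((p3 iff p3) iff (p2 iff p3)) iff (p2 iff (p2 iff p2))))) iff ((((p3 implies p3) iff (p1 iff p3)) iff (not p1 implies p3)) iff not not (p3 implies p2)) = 1 iff 1/8 = 1/8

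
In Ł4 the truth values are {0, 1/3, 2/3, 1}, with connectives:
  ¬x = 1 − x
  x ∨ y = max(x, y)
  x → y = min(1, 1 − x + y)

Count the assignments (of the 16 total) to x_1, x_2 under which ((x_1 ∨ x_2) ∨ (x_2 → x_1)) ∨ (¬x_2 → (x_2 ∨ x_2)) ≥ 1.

15

x_1 = 0, x_2 = 0 ↦ 1  ≥
x_1 = 0, x_2 = 1/3 ↦ 2/3  <
x_1 = 0, x_2 = 2/3 ↦ 1  ≥
x_1 = 0, x_2 = 1 ↦ 1  ≥
x_1 = 1/3, x_2 = 0 ↦ 1  ≥
x_1 = 1/3, x_2 = 1/3 ↦ 1  ≥
x_1 = 1/3, x_2 = 2/3 ↦ 1  ≥
x_1 = 1/3, x_2 = 1 ↦ 1  ≥
x_1 = 2/3, x_2 = 0 ↦ 1  ≥
x_1 = 2/3, x_2 = 1/3 ↦ 1  ≥
x_1 = 2/3, x_2 = 2/3 ↦ 1  ≥
x_1 = 2/3, x_2 = 1 ↦ 1  ≥
x_1 = 1, x_2 = 0 ↦ 1  ≥
x_1 = 1, x_2 = 1/3 ↦ 1  ≥
x_1 = 1, x_2 = 2/3 ↦ 1  ≥
x_1 = 1, x_2 = 1 ↦ 1  ≥
So 15 of the 16 assignments meet the threshold.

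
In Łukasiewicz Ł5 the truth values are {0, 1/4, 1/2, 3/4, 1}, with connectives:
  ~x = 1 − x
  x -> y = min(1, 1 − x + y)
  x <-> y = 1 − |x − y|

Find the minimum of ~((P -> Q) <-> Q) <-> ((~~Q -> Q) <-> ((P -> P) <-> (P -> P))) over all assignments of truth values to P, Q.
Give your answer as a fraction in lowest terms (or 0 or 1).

0

Take P = 0, Q = 1:
P -> Q = 0 -> 1 = 1
(P -> Q) <-> Q = 1 <-> 1 = 1
~((P -> Q) <-> Q) = ~1 = 0
~Q = ~1 = 0
~~Q = ~0 = 1
~~Q -> Q = 1 -> 1 = 1
P -> P = 0 -> 0 = 1
P -> P = 0 -> 0 = 1
(P -> P) <-> (P -> P) = 1 <-> 1 = 1
(~~Q -> Q) <-> ((P -> P) <-> (P -> P)) = 1 <-> 1 = 1
~((P -> Q) <-> Q) <-> ((~~Q -> Q) <-> ((P -> P) <-> (P -> P))) = 0 <-> 1 = 0
No assignment yields a value below 0, so this is the minimum.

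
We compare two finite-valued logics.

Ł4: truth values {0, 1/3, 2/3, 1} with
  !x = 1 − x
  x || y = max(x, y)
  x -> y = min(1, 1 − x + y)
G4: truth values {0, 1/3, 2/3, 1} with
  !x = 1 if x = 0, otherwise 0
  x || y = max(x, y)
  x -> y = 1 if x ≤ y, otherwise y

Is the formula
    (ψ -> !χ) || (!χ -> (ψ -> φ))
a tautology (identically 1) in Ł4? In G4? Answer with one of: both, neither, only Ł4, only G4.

only G4

In Ł4: at φ = 0, ψ = 1, χ = 1/3 the value is 2/3 — not a tautology.
In G4: every assignment gives 1 — tautology.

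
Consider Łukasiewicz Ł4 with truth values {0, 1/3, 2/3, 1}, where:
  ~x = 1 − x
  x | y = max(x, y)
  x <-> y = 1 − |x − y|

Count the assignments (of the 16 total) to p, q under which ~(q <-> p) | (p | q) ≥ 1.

7

p = 0, q = 0 ↦ 0  <
p = 0, q = 1/3 ↦ 1/3  <
p = 0, q = 2/3 ↦ 2/3  <
p = 0, q = 1 ↦ 1  ≥
p = 1/3, q = 0 ↦ 1/3  <
p = 1/3, q = 1/3 ↦ 1/3  <
p = 1/3, q = 2/3 ↦ 2/3  <
p = 1/3, q = 1 ↦ 1  ≥
p = 2/3, q = 0 ↦ 2/3  <
p = 2/3, q = 1/3 ↦ 2/3  <
p = 2/3, q = 2/3 ↦ 2/3  <
p = 2/3, q = 1 ↦ 1  ≥
p = 1, q = 0 ↦ 1  ≥
p = 1, q = 1/3 ↦ 1  ≥
p = 1, q = 2/3 ↦ 1  ≥
p = 1, q = 1 ↦ 1  ≥
So 7 of the 16 assignments meet the threshold.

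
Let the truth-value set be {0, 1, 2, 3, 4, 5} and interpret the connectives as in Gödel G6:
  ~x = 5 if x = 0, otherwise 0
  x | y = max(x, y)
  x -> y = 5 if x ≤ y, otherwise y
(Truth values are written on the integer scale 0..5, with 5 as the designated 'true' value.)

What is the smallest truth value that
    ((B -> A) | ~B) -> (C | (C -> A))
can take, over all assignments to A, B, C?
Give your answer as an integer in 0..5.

1

Take A = 0, B = 0, C = 1:
B -> A = 0 -> 0 = 5
~B = ~0 = 5
(B -> A) | ~B = 5 | 5 = 5
C -> A = 1 -> 0 = 0
C | (C -> A) = 1 | 0 = 1
((B -> A) | ~B) -> (C | (C -> A)) = 5 -> 1 = 1
No assignment yields a value below 1, so this is the minimum.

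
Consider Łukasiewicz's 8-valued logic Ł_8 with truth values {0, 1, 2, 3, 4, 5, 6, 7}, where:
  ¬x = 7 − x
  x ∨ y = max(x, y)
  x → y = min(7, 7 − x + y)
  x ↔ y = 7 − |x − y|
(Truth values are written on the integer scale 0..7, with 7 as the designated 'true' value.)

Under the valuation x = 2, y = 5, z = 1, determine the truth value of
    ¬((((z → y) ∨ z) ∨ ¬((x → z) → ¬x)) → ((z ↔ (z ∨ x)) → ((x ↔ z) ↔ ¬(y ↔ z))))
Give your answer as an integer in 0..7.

z → y = 1 → 5 = 7
(z → y) ∨ z = 7 ∨ 1 = 7
x → z = 2 → 1 = 6
¬x = ¬2 = 5
(x → z) → ¬x = 6 → 5 = 6
¬((x → z) → ¬x) = ¬6 = 1
((z → y) ∨ z) ∨ ¬((x → z) → ¬x) = 7 ∨ 1 = 7
z ∨ x = 1 ∨ 2 = 2
z ↔ (z ∨ x) = 1 ↔ 2 = 6
x ↔ z = 2 ↔ 1 = 6
y ↔ z = 5 ↔ 1 = 3
¬(y ↔ z) = ¬3 = 4
(x ↔ z) ↔ ¬(y ↔ z) = 6 ↔ 4 = 5
(z ↔ (z ∨ x)) → ((x ↔ z) ↔ ¬(y ↔ z)) = 6 → 5 = 6
(((z → y) ∨ z) ∨ ¬((x → z) → ¬x)) → ((z ↔ (z ∨ x)) → ((x ↔ z) ↔ ¬(y ↔ z))) = 7 → 6 = 6
¬((((z → y) ∨ z) ∨ ¬((x → z) → ¬x)) → ((z ↔ (z ∨ x)) → ((x ↔ z) ↔ ¬(y ↔ z)))) = ¬6 = 1

1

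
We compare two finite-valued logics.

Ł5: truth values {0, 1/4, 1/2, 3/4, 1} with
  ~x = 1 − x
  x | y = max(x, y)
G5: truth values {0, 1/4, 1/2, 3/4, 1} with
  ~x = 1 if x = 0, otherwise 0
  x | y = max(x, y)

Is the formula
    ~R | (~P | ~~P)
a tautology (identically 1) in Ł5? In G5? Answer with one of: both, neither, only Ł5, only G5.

only G5

In Ł5: at P = 1/4, R = 1/4 the value is 3/4 — not a tautology.
In G5: every assignment gives 1 — tautology.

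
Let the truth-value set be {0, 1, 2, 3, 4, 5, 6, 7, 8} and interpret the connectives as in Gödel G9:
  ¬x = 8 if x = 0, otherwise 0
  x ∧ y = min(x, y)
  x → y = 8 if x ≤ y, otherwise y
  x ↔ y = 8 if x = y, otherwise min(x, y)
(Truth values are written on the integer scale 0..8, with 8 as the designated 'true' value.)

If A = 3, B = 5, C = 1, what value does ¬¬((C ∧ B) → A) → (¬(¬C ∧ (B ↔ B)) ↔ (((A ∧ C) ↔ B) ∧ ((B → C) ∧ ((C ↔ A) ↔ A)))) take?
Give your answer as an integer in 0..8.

1

C ∧ B = 1 ∧ 5 = 1
(C ∧ B) → A = 1 → 3 = 8
¬((C ∧ B) → A) = ¬8 = 0
¬¬((C ∧ B) → A) = ¬0 = 8
¬C = ¬1 = 0
B ↔ B = 5 ↔ 5 = 8
¬C ∧ (B ↔ B) = 0 ∧ 8 = 0
¬(¬C ∧ (B ↔ B)) = ¬0 = 8
A ∧ C = 3 ∧ 1 = 1
(A ∧ C) ↔ B = 1 ↔ 5 = 1
B → C = 5 → 1 = 1
C ↔ A = 1 ↔ 3 = 1
(C ↔ A) ↔ A = 1 ↔ 3 = 1
(B → C) ∧ ((C ↔ A) ↔ A) = 1 ∧ 1 = 1
((A ∧ C) ↔ B) ∧ ((B → C) ∧ ((C ↔ A) ↔ A)) = 1 ∧ 1 = 1
¬(¬C ∧ (B ↔ B)) ↔ (((A ∧ C) ↔ B) ∧ ((B → C) ∧ ((C ↔ A) ↔ A))) = 8 ↔ 1 = 1
¬¬((C ∧ B) → A) → (¬(¬C ∧ (B ↔ B)) ↔ (((A ∧ C) ↔ B) ∧ ((B → C) ∧ ((C ↔ A) ↔ A)))) = 8 → 1 = 1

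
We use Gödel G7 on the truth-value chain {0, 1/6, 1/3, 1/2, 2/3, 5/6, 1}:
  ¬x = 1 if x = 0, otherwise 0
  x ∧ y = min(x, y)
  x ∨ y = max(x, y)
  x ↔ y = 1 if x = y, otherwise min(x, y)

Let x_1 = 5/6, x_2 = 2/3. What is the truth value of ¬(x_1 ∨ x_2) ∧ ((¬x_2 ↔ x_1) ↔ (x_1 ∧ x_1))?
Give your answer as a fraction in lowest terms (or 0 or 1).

x_1 ∨ x_2 = 5/6 ∨ 2/3 = 5/6
¬(x_1 ∨ x_2) = ¬5/6 = 0
¬x_2 = ¬2/3 = 0
¬x_2 ↔ x_1 = 0 ↔ 5/6 = 0
x_1 ∧ x_1 = 5/6 ∧ 5/6 = 5/6
(¬x_2 ↔ x_1) ↔ (x_1 ∧ x_1) = 0 ↔ 5/6 = 0
¬(x_1 ∨ x_2) ∧ ((¬x_2 ↔ x_1) ↔ (x_1 ∧ x_1)) = 0 ∧ 0 = 0

0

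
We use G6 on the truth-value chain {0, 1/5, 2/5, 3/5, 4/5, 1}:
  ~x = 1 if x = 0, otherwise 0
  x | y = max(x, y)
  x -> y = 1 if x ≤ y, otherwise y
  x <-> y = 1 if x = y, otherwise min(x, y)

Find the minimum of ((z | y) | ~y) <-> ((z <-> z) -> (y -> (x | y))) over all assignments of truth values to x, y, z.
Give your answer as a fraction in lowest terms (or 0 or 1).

1/5

Take x = 0, y = 1/5, z = 0:
z | y = 0 | 1/5 = 1/5
~y = ~1/5 = 0
(z | y) | ~y = 1/5 | 0 = 1/5
z <-> z = 0 <-> 0 = 1
x | y = 0 | 1/5 = 1/5
y -> (x | y) = 1/5 -> 1/5 = 1
(z <-> z) -> (y -> (x | y)) = 1 -> 1 = 1
((z | y) | ~y) <-> ((z <-> z) -> (y -> (x | y))) = 1/5 <-> 1 = 1/5
No assignment yields a value below 1/5, so this is the minimum.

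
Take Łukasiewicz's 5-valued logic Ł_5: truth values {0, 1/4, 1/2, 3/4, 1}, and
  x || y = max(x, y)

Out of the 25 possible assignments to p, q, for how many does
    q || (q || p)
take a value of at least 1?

value 1: 9 assignments (counts)
value 3/4: 7 assignments
value 1/2: 5 assignments
value 1/4: 3 assignments
value 0: 1 assignment
So 9 of the 25 assignments meet the threshold.

9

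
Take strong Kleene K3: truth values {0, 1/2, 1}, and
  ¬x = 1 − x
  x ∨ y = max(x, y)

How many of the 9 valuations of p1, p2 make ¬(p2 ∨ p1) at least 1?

1

p1 = 0, p2 = 0 ↦ 1  ≥
p1 = 0, p2 = 1/2 ↦ 1/2  <
p1 = 0, p2 = 1 ↦ 0  <
p1 = 1/2, p2 = 0 ↦ 1/2  <
p1 = 1/2, p2 = 1/2 ↦ 1/2  <
p1 = 1/2, p2 = 1 ↦ 0  <
p1 = 1, p2 = 0 ↦ 0  <
p1 = 1, p2 = 1/2 ↦ 0  <
p1 = 1, p2 = 1 ↦ 0  <
So 1 of the 9 assignments meets the threshold.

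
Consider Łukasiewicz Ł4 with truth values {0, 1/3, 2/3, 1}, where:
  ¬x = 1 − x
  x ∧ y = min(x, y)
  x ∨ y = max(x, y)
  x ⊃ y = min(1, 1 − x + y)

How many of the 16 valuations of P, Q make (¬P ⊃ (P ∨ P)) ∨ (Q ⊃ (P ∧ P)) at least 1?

11

P = 0, Q = 0 ↦ 1  ≥
P = 0, Q = 1/3 ↦ 2/3  <
P = 0, Q = 2/3 ↦ 1/3  <
P = 0, Q = 1 ↦ 0  <
P = 1/3, Q = 0 ↦ 1  ≥
P = 1/3, Q = 1/3 ↦ 1  ≥
P = 1/3, Q = 2/3 ↦ 2/3  <
P = 1/3, Q = 1 ↦ 2/3  <
P = 2/3, Q = 0 ↦ 1  ≥
P = 2/3, Q = 1/3 ↦ 1  ≥
P = 2/3, Q = 2/3 ↦ 1  ≥
P = 2/3, Q = 1 ↦ 1  ≥
P = 1, Q = 0 ↦ 1  ≥
P = 1, Q = 1/3 ↦ 1  ≥
P = 1, Q = 2/3 ↦ 1  ≥
P = 1, Q = 1 ↦ 1  ≥
So 11 of the 16 assignments meet the threshold.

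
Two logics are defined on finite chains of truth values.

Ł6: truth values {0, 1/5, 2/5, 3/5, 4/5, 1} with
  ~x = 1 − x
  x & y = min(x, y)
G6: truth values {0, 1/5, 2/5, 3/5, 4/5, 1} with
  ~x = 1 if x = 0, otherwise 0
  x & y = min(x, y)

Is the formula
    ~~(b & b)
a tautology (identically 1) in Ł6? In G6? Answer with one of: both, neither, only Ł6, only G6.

neither

In Ł6: at b = 0 the value is 0 — not a tautology.
In G6: at b = 0 the value is 0 — not a tautology.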